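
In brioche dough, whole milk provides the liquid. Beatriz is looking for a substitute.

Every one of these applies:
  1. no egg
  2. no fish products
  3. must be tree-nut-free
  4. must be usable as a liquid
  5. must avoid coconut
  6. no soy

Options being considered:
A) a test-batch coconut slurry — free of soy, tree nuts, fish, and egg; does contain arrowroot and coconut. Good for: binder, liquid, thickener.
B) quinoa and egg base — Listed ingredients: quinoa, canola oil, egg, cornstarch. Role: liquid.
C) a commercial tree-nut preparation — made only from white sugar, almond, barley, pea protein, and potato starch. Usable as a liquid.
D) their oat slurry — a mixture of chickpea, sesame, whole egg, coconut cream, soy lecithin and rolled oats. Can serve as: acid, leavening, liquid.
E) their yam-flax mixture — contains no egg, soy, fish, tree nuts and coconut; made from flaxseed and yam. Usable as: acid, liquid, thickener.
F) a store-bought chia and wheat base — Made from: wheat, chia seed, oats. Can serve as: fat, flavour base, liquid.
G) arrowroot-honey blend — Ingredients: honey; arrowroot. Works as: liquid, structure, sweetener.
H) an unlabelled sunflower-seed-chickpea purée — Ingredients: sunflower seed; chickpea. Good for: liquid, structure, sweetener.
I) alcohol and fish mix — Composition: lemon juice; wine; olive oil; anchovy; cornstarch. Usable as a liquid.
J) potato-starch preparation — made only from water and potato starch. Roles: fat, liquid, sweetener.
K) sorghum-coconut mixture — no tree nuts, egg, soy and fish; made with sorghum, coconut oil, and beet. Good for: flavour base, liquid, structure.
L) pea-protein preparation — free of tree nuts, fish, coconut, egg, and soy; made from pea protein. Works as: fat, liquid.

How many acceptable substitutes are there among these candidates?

6

A: has coconut, so not coconut-free — no
B: has egg, so not egg-free — no
C: has almond, so not tree-nut-free — reject
D: has coconut cream, so not coconut-free; has whole egg, so not egg-free (and 1 more) — reject
E: works as a liquid, no tree nuts, no fish — OK
F: nothing on the exclusion list — valid
G: only honey and arrowroot; none excluded — valid
H: no soy, no egg — valid
I: has anchovy, so not fish-free — no
J: every rule checks out — OK
K: has coconut oil, so not coconut-free — out
L: all constraints satisfied — keep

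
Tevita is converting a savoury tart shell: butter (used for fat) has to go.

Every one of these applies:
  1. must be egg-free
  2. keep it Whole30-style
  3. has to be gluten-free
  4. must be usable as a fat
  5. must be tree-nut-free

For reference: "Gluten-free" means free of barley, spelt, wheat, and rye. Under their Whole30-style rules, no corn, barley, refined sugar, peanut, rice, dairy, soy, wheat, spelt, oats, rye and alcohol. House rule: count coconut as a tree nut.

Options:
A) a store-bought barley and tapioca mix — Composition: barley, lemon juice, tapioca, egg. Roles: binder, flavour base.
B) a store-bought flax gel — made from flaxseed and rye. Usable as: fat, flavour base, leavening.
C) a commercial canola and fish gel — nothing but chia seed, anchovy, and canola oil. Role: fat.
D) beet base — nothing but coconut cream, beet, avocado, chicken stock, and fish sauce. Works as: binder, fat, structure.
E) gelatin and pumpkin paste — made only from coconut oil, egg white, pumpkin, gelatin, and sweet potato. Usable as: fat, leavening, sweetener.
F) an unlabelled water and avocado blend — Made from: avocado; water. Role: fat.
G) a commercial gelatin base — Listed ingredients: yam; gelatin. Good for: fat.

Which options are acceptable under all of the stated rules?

C, F, G

A: not usable as a fat; has barley, so not gluten-free (and 2 more) — no
B: has rye, so not gluten-free; has rye, so not Whole30-style — reject
C: works as a fat, no egg, gluten-free — keep
D: has coconut cream, so not tree-nut-free — out
E: has coconut oil, so not tree-nut-free; has egg white, so not egg-free — no
F: works as a fat, gluten-free, no egg — keep
G: works as a fat, tree-nut-free, Whole30-style — valid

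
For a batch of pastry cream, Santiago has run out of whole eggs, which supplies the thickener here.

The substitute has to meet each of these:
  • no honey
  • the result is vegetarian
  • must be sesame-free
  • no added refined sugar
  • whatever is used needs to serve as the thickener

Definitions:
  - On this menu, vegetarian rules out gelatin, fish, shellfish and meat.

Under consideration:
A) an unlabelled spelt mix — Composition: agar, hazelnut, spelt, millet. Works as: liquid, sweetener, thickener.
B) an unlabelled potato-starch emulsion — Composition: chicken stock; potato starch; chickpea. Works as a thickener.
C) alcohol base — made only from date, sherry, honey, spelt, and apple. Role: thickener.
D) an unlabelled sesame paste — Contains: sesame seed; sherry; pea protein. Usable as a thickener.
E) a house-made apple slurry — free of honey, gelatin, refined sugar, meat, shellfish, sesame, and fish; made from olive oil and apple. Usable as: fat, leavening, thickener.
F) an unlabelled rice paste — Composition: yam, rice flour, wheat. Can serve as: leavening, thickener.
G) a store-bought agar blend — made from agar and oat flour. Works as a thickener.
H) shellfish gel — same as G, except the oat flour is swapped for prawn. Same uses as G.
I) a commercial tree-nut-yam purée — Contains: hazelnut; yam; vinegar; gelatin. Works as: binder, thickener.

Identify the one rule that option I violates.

vegetarian

usable as a thickener: satisfied
vegetarian: has gelatin — fails
honey-free: satisfied
sesame-free: satisfied
no-added-sugar: satisfied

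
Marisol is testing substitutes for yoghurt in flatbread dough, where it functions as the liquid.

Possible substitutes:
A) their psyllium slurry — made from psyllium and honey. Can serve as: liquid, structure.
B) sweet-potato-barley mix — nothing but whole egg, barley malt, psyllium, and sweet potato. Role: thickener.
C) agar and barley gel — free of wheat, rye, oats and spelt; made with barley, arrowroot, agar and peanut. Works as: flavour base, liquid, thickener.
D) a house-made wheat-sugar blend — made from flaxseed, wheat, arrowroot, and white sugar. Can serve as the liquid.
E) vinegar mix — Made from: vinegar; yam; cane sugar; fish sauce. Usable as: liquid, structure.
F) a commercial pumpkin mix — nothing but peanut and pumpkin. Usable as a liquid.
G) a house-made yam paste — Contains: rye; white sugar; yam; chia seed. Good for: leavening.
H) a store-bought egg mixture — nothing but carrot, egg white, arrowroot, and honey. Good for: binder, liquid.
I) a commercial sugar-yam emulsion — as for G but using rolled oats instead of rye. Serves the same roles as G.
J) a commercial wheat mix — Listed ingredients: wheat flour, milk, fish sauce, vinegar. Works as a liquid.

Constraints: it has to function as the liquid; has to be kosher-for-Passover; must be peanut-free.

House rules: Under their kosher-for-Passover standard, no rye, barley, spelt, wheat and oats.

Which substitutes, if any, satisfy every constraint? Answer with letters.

A, E, H

A: only honey and psyllium; none excluded — valid
B: not usable as a liquid; has barley malt, so not kosher-for-Passover — out
C: has barley, so not kosher-for-Passover; has peanut, so not peanut-free — reject
D: has wheat, so not kosher-for-Passover — no
E: nothing on the exclusion list — OK
F: has peanut, so not peanut-free — no
G: not usable as a liquid; has rye, so not kosher-for-Passover — no
H: works as a liquid, no peanut, kosher-for-Passover — valid
I: not usable as a liquid; has rolled oats, so not kosher-for-Passover — out
J: has wheat flour, so not kosher-for-Passover — out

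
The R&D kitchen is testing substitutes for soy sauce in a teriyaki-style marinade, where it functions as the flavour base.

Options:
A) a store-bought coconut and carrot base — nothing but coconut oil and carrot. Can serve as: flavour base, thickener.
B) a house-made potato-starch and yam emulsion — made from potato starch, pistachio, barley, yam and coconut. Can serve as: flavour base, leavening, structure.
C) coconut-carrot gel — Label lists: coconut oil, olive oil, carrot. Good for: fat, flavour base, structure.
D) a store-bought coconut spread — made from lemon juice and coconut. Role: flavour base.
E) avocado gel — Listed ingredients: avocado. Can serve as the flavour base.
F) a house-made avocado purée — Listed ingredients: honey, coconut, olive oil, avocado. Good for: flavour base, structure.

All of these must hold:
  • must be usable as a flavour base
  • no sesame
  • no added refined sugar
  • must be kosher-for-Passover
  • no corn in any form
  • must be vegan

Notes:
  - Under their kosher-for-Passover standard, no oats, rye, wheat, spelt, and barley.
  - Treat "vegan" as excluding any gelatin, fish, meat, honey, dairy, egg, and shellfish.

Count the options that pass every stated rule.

A: nothing on the exclusion list — keep
B: has barley, so not kosher-for-Passover — out
C: every rule checks out — OK
D: no refined sugar, no sesame — valid
E: no sesame, no corn — valid
F: has honey, so not vegan — out

4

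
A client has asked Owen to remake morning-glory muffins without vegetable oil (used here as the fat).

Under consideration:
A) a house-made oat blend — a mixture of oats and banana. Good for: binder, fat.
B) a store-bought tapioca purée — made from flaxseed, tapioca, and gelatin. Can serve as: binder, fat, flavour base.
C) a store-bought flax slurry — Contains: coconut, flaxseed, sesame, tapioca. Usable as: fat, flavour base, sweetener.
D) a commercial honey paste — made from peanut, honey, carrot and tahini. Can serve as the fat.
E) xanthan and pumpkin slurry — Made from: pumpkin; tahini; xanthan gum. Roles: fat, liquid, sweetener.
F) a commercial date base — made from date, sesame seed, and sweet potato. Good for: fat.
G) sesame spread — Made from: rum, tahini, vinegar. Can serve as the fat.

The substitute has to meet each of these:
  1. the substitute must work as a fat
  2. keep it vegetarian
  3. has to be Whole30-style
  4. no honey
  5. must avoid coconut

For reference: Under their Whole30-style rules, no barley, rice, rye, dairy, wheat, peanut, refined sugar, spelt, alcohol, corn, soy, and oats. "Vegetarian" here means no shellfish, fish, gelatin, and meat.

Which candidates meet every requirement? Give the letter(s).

E, F

A: has oats, so not Whole30-style — reject
B: has gelatin, so not vegetarian — out
C: has coconut, so not coconut-free — reject
D: has peanut, so not Whole30-style; has honey, so not honey-free — out
E: only tahini, xanthan gum and pumpkin; none excluded — OK
F: nothing on the exclusion list — keep
G: has rum, so not Whole30-style — out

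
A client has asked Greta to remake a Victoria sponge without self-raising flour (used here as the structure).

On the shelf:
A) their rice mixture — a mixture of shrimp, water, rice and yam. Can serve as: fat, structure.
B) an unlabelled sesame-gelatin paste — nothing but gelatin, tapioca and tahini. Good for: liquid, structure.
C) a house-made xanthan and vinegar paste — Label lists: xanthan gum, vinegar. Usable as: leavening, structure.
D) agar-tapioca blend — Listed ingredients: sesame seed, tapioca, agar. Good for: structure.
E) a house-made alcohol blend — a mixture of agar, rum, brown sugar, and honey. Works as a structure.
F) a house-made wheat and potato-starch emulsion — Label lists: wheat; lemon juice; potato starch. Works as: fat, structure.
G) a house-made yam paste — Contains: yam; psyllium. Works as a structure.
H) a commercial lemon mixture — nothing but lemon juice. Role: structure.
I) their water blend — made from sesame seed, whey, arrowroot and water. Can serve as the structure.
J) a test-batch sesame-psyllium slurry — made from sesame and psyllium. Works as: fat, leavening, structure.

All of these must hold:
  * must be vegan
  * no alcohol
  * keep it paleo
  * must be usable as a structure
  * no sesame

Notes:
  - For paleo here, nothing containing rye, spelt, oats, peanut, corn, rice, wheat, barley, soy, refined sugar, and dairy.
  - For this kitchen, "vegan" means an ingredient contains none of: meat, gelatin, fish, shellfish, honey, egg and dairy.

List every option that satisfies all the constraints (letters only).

A: has rice, so not paleo; has shrimp, so not vegan — no
B: has gelatin, so not vegan; has tahini, so not sesame-free — reject
C: works as a structure, paleo, vegan — OK
D: has sesame seed, so not sesame-free — out
E: has brown sugar, so not paleo; has honey, so not vegan (and 1 more) — no
F: has wheat, so not paleo — out
G: all constraints satisfied — OK
H: vegan, paleo — keep
I: has whey, so not paleo; has whey, so not vegan (and 1 more) — no
J: has sesame, so not sesame-free — no

C, G, H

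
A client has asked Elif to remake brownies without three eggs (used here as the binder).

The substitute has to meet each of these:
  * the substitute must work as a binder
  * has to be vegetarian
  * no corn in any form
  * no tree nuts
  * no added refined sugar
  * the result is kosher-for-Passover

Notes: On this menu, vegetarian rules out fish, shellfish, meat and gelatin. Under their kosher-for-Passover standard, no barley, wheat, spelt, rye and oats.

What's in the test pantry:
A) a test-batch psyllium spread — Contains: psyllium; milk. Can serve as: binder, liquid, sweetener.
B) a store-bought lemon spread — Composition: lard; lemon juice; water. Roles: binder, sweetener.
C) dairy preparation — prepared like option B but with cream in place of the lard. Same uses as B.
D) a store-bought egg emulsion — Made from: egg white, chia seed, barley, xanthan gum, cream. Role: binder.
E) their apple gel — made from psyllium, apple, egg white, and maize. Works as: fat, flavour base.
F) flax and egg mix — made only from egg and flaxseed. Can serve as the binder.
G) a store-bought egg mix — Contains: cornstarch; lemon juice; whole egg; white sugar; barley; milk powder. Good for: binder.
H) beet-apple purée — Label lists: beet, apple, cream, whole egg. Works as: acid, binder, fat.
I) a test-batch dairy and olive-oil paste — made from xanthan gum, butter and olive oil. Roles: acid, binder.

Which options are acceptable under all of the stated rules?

A: works as a binder, no corn, no tree nuts — keep
B: has lard, so not vegetarian — out
C: only cream, water, and lemon juice; none excluded — valid
D: has barley, so not kosher-for-Passover — reject
E: not usable as a binder; has maize, so not corn-free — no
F: no tree nuts, vegetarian — OK
G: has barley, so not kosher-for-Passover; has cornstarch, so not corn-free (and 1 more) — reject
H: works as a binder, no tree nuts, vegetarian — keep
I: every rule checks out — OK

A, C, F, H, I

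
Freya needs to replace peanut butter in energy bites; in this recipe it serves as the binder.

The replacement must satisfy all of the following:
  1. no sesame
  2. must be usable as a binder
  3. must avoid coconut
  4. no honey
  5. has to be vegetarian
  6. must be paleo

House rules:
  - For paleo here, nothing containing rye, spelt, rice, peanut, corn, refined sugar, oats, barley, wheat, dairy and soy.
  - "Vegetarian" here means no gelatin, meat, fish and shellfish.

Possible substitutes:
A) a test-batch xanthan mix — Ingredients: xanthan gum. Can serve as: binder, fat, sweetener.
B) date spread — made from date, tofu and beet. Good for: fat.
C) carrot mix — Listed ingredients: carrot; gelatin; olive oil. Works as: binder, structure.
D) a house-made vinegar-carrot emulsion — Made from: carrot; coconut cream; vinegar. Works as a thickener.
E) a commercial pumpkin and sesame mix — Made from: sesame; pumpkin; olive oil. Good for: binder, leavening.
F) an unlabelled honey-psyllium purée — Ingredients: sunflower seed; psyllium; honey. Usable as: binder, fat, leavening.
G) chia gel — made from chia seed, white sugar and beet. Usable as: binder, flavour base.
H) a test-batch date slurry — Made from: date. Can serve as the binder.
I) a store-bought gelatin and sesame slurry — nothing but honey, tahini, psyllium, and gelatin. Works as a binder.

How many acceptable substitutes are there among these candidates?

A: only xanthan gum; none excluded — keep
B: not usable as a binder; has tofu, so not paleo — no
C: has gelatin, so not vegetarian — no
D: not usable as a binder; has coconut cream, so not coconut-free — no
E: has sesame, so not sesame-free — no
F: has honey, so not honey-free — reject
G: has white sugar, so not paleo — reject
H: only date; none excluded — OK
I: has gelatin, so not vegetarian; has tahini, so not sesame-free (and 1 more) — out

2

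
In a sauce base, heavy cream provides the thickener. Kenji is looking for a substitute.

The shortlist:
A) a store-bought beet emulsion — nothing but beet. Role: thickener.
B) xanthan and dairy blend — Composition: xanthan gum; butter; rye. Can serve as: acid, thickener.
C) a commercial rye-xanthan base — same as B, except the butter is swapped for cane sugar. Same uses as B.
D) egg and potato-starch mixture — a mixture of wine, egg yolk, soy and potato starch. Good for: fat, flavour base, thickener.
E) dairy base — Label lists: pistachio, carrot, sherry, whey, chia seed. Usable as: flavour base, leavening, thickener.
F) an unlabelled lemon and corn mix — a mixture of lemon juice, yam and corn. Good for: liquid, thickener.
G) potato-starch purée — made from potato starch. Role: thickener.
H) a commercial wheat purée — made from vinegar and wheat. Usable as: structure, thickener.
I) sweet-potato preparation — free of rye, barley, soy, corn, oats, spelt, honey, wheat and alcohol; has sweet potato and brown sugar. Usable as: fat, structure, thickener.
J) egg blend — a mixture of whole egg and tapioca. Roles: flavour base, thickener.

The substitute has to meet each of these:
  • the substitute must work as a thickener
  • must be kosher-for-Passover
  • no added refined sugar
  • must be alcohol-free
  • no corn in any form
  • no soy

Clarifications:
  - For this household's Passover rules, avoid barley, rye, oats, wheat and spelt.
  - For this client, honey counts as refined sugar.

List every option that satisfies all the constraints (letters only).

A: no corn, no soy — OK
B: has rye, so not kosher-for-Passover — reject
C: has rye, so not kosher-for-Passover; has cane sugar, so not no-added-sugar — no
D: has soy, so not soy-free; has wine, so not alcohol-free — reject
E: has sherry, so not alcohol-free — no
F: has corn, so not corn-free — out
G: no-added-sugar, no soy — valid
H: has wheat, so not kosher-for-Passover — out
I: has brown sugar, so not no-added-sugar — reject
J: only whole egg and tapioca; none excluded — valid

A, G, J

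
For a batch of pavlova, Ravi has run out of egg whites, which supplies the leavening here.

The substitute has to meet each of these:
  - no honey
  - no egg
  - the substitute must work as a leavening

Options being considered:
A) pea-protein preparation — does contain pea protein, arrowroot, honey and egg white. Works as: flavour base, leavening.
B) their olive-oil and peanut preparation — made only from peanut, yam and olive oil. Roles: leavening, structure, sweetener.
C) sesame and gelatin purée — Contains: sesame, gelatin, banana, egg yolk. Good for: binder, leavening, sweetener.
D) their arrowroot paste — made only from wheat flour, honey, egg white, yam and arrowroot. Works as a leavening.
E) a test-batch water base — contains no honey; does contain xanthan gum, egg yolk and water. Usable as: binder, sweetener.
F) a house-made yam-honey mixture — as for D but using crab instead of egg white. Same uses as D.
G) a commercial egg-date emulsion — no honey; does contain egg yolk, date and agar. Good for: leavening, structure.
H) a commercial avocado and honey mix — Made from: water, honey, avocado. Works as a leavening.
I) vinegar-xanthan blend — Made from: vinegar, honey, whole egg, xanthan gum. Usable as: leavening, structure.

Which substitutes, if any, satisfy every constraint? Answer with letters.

B

A: has honey, so not honey-free; has egg white, so not egg-free — no
B: no honey, no egg — keep
C: has egg yolk, so not egg-free — reject
D: has honey, so not honey-free; has egg white, so not egg-free — no
E: not usable as a leavening; has egg yolk, so not egg-free — no
F: has honey, so not honey-free — no
G: has egg yolk, so not egg-free — reject
H: has honey, so not honey-free — out
I: has honey, so not honey-free; has whole egg, so not egg-free — reject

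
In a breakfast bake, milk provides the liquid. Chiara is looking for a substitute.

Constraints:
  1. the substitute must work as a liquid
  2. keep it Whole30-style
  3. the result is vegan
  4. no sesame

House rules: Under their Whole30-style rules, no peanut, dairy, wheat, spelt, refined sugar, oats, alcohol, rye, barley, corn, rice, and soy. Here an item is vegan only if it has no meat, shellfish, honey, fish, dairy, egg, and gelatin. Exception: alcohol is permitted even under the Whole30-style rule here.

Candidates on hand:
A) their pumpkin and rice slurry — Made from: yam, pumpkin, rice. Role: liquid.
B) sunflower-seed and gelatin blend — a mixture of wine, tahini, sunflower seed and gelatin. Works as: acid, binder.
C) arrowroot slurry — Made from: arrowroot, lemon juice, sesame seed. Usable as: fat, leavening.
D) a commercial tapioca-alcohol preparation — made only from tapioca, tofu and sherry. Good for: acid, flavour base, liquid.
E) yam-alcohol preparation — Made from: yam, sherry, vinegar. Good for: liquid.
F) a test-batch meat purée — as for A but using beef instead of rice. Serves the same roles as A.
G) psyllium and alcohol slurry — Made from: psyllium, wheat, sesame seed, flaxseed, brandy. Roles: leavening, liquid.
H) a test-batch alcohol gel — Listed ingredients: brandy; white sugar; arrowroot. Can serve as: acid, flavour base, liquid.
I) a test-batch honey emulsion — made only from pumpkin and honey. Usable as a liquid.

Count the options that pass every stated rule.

A: has rice, so not Whole30-style — out
B: not usable as a liquid; has gelatin, so not vegan (and 1 more) — reject
C: not usable as a liquid; has sesame seed, so not sesame-free — reject
D: has tofu, so not Whole30-style — reject
E: alcohol is permitted under the Whole30-style carve-out; nothing else excluded — keep
F: has beef, so not vegan — reject
G: has wheat, so not Whole30-style; has sesame seed, so not sesame-free — no
H: has white sugar, so not Whole30-style — no
I: has honey, so not vegan — no

1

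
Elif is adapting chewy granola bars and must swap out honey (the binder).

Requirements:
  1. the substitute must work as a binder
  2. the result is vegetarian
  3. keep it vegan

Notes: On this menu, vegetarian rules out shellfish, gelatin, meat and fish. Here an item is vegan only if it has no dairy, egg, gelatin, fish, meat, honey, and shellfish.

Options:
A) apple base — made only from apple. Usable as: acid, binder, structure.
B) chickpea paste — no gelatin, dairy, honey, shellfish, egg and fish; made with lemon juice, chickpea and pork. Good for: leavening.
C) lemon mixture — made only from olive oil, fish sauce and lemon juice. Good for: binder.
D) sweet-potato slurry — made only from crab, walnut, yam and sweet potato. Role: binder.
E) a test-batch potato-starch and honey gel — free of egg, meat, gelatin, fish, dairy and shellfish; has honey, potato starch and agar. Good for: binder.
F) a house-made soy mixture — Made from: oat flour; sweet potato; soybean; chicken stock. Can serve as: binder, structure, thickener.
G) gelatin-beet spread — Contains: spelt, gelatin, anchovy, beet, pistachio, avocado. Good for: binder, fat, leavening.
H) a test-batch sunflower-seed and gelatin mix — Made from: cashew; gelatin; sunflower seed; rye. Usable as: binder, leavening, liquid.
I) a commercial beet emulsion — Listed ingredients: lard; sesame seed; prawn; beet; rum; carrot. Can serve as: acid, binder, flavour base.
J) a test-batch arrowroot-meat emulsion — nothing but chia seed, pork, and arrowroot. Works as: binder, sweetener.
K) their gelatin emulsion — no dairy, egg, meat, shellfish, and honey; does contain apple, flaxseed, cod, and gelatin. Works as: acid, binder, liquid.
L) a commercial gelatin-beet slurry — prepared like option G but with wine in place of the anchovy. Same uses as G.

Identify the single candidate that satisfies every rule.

A: only apple; none excluded — keep
B: not usable as a binder; has pork, so not vegetarian (and 1 more) — reject
C: has fish sauce, so not vegetarian; has fish sauce, so not vegan — reject
D: has crab, so not vegetarian; has crab, so not vegan — no
E: has honey, so not vegan — reject
F: has chicken stock, so not vegetarian; has chicken stock, so not vegan — out
G: has anchovy, so not vegetarian; has anchovy, so not vegan — reject
H: has gelatin, so not vegetarian; has gelatin, so not vegan — reject
I: has lard, so not vegetarian; has lard, so not vegan — reject
J: has pork, so not vegetarian; has pork, so not vegan — reject
K: has cod, so not vegetarian; has cod, so not vegan — out
L: has gelatin, so not vegetarian; has gelatin, so not vegan — out

A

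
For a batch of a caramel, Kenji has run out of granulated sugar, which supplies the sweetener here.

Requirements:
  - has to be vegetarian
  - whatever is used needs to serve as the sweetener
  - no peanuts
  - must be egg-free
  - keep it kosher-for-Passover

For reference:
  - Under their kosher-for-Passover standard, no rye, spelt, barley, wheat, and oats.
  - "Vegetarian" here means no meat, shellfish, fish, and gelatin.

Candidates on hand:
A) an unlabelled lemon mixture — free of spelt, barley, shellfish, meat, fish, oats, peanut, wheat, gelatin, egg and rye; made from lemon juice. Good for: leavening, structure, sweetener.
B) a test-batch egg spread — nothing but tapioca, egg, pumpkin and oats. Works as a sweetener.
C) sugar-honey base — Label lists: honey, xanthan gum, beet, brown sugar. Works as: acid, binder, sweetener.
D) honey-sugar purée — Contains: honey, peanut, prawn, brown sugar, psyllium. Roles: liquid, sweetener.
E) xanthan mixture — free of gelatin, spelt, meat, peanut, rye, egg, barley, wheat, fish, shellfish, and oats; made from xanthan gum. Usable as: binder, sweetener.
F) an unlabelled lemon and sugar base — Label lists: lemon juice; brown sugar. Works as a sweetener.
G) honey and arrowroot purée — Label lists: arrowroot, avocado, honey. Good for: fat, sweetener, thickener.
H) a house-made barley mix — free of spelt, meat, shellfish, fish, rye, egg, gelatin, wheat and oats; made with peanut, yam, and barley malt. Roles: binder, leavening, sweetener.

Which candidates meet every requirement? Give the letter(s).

A: all constraints satisfied — OK
B: has oats, so not kosher-for-Passover; has egg, so not egg-free — no
C: honey and brown sugar etc. — none of it excluded — valid
D: has prawn, so not vegetarian; has peanut, so not peanut-free — reject
E: works as a sweetener, no peanut, vegetarian — valid
F: nothing on the exclusion list — OK
G: vegetarian, no peanut — keep
H: has barley malt, so not kosher-for-Passover; has peanut, so not peanut-free — reject

A, C, E, F, G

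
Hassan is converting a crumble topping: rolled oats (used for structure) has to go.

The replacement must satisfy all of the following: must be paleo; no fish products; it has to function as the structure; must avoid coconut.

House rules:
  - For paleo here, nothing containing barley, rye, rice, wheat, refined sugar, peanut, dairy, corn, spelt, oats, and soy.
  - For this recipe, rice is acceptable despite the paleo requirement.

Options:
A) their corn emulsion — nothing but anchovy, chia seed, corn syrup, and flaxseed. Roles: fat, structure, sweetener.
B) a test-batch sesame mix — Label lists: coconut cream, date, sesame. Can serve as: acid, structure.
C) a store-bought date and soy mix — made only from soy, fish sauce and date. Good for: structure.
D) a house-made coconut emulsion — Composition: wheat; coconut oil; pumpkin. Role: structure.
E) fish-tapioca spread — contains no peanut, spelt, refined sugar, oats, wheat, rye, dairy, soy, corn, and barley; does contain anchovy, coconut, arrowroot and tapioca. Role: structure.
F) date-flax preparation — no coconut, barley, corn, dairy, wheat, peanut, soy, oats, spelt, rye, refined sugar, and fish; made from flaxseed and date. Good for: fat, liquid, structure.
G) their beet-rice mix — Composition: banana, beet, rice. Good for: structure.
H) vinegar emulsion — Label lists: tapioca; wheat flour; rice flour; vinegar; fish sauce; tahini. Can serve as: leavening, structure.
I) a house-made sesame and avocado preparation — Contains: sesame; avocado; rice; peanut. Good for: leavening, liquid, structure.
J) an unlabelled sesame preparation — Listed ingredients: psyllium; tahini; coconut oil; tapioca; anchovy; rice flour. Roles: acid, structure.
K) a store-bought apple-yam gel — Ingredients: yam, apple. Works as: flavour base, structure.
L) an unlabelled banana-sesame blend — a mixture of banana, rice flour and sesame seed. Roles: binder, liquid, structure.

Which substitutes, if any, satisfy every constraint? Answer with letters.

F, G, K, L

A: has corn syrup, so not paleo; has anchovy, so not fish-free — out
B: has coconut cream, so not coconut-free — out
C: has soy, so not paleo; has fish sauce, so not fish-free — reject
D: has wheat, so not paleo; has coconut oil, so not coconut-free — reject
E: has coconut, so not coconut-free; has anchovy, so not fish-free — reject
F: every rule checks out — OK
G: rice is permitted under the paleo carve-out; nothing else excluded — keep
H: has wheat flour, so not paleo; has fish sauce, so not fish-free — reject
I: has peanut, so not paleo — reject
J: has coconut oil, so not coconut-free; has anchovy, so not fish-free — out
K: no fish, paleo — valid
L: rice is permitted under the paleo carve-out; nothing else excluded — keep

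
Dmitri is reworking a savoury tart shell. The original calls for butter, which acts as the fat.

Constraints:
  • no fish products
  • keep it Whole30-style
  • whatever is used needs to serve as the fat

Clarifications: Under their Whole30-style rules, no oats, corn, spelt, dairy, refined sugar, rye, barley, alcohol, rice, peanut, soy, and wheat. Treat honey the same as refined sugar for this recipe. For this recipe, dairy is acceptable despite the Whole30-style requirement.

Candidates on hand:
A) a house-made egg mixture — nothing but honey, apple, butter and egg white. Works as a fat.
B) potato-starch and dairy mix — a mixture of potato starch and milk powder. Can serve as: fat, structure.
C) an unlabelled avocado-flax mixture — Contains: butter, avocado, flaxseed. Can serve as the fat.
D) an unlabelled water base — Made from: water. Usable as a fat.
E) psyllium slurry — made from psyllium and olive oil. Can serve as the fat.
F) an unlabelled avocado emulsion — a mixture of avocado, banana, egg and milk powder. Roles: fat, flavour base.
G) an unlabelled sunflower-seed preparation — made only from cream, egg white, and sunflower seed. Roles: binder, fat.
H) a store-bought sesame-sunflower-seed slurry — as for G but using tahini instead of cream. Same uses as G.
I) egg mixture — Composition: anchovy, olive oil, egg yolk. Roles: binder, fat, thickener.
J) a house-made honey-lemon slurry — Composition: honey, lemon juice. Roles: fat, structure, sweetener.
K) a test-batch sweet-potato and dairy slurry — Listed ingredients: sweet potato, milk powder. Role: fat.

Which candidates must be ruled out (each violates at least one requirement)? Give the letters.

A, I, J

A: has honey, so not Whole30-style — no
B: dairy is permitted under the Whole30-style carve-out; nothing else excluded — valid
C: dairy is permitted under the Whole30-style carve-out; nothing else excluded — OK
D: only water; none excluded — OK
E: every rule checks out — valid
F: dairy is permitted under the Whole30-style carve-out; nothing else excluded — keep
G: dairy is permitted under the Whole30-style carve-out; nothing else excluded — valid
H: only egg white, tahini and sunflower seed; none excluded — OK
I: has anchovy, so not fish-free — no
J: has honey, so not Whole30-style — out
K: dairy is permitted under the Whole30-style carve-out; nothing else excluded — keep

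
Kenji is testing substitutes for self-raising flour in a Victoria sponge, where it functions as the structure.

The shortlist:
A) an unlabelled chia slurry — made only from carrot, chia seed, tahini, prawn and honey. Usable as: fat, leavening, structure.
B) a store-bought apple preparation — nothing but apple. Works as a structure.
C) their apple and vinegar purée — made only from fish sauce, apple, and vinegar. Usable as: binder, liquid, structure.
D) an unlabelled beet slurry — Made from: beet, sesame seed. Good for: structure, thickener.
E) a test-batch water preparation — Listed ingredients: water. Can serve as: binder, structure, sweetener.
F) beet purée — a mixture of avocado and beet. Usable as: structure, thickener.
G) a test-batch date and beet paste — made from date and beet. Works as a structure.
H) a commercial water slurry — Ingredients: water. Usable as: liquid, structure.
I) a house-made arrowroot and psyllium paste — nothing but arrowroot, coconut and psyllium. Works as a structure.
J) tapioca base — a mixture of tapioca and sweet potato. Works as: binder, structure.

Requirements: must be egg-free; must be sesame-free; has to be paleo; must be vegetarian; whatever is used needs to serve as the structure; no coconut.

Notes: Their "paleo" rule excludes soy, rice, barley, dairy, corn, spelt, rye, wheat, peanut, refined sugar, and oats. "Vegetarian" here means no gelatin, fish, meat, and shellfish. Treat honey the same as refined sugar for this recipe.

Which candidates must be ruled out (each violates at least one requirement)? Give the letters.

A, C, D, I

A: has honey, so not paleo; has prawn, so not vegetarian (and 1 more) — out
B: nothing on the exclusion list — keep
C: has fish sauce, so not vegetarian — out
D: has sesame seed, so not sesame-free — reject
E: nothing on the exclusion list — valid
F: only avocado and beet; none excluded — valid
G: no coconut, vegetarian — keep
H: every rule checks out — OK
I: has coconut, so not coconut-free — no
J: all constraints satisfied — valid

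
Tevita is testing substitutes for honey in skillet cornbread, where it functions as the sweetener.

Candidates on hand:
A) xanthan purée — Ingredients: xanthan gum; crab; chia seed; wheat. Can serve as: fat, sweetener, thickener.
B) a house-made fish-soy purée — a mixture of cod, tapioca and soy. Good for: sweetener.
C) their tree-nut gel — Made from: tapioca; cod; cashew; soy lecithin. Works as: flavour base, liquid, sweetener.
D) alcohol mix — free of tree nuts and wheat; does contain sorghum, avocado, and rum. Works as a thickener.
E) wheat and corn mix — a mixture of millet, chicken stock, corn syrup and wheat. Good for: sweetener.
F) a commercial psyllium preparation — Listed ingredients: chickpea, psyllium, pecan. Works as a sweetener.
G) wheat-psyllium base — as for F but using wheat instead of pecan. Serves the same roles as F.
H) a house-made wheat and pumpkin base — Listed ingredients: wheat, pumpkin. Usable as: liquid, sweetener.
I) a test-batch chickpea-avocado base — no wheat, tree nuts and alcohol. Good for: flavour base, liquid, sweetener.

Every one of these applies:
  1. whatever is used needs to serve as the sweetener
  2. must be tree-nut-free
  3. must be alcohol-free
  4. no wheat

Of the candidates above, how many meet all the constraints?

2

A: has wheat, so not wheat-free — out
B: every rule checks out — OK
C: has cashew, so not tree-nut-free — out
D: not usable as a sweetener; has rum, so not alcohol-free — reject
E: has wheat, so not wheat-free — no
F: has pecan, so not tree-nut-free — no
G: has wheat, so not wheat-free — reject
H: has wheat, so not wheat-free — no
I: works as a sweetener, no alcohol, no tree nuts — valid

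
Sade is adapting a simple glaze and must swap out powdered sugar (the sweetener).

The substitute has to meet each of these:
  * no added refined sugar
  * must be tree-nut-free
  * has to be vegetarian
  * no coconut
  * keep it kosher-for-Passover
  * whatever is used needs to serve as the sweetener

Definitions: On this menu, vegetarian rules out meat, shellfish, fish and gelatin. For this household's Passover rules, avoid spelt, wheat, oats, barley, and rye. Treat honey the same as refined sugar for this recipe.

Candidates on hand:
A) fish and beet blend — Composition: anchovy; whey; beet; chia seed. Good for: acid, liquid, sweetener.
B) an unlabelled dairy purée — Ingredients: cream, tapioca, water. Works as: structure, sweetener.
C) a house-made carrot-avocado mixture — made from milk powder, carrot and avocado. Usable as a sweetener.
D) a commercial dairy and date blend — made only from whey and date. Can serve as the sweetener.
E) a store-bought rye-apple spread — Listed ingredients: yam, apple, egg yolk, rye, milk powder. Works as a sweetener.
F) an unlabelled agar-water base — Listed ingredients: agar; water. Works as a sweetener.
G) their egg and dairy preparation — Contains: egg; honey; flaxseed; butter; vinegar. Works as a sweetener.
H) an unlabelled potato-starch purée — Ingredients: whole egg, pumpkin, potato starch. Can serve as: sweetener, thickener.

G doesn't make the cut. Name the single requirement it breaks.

usable as a sweetener: satisfied
vegetarian: satisfied
kosher-for-Passover: satisfied
no-added-sugar: has honey — fails
tree-nut-free: satisfied
coconut-free: satisfied

no-added-sugar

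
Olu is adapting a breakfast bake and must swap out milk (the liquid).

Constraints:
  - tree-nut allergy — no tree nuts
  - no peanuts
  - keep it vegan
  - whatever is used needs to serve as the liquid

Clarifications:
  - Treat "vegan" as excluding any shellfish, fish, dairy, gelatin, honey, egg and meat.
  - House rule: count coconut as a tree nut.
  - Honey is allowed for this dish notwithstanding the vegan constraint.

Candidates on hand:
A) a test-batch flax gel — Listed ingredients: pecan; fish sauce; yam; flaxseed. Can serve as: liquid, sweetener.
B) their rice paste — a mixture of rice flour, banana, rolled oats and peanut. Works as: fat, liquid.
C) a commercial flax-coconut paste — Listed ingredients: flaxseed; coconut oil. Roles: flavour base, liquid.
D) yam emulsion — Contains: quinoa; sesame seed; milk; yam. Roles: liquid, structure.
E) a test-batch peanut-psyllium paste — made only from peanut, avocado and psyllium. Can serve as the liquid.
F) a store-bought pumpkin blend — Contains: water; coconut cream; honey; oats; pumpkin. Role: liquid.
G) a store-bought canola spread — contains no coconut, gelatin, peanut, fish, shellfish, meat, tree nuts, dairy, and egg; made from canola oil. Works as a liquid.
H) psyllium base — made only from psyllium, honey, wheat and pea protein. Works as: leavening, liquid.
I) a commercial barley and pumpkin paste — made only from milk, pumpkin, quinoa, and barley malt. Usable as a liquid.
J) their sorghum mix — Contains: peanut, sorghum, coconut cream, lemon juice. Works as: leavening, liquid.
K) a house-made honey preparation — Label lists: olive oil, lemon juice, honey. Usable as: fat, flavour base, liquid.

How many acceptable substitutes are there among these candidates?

A: has fish sauce, so not vegan; has pecan, so not tree-nut-free — no
B: has peanut, so not peanut-free — no
C: has coconut oil, so not tree-nut-free — out
D: has milk, so not vegan — reject
E: has peanut, so not peanut-free — reject
F: has coconut cream, so not tree-nut-free — no
G: vegan, tree-nut-free — OK
H: honey is permitted under the vegan carve-out; nothing else excluded — OK
I: has milk, so not vegan — no
J: has peanut, so not peanut-free; has coconut cream, so not tree-nut-free — out
K: honey is permitted under the vegan carve-out; nothing else excluded — OK

3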